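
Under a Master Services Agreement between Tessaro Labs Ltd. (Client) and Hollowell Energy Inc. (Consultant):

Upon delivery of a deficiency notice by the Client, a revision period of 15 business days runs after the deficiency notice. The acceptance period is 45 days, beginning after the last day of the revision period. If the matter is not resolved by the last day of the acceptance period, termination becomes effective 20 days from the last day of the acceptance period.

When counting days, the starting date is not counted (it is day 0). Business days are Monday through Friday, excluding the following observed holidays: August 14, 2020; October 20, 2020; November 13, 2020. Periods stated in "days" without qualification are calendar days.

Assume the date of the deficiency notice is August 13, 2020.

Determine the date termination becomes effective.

November 8, 2020

The last day of the revision period: 15 business days after Thursday, August 13, 2020, skipping weekends and the listed holiday on Aug 14 — Aug 17, Aug 18, Aug 19, Aug 20, …, Sep 2, Sep 3, Sep 4 — lands on Friday, September 4, 2020.
The last day of the acceptance period: 45 calendar days after September 4, 2020 is October 19, 2020.
The date termination becomes effective: October 19, 2020 + 20 days = November 8, 2020.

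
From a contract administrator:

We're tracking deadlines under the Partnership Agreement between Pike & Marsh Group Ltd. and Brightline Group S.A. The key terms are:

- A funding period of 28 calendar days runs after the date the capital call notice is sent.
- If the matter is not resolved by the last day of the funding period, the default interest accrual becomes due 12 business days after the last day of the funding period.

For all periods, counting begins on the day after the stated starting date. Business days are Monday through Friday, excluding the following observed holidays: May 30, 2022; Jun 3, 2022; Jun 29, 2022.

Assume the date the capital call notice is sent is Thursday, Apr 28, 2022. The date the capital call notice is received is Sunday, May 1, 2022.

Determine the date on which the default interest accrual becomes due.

Adding 28 calendar days to Apr 28, 2022 gives May 26, 2022, which is the last day of the funding period.
The date on which the default interest accrual becomes due: 12 business days after Thursday, May 26, 2022, skipping weekends and the listed holidays on May 30, Jun 3 — May 27, May 31, Jun 1, Jun 2, …, Jun 13, Jun 14, Jun 15 — lands on Wednesday, Jun 15, 2022.

Jun 15, 2022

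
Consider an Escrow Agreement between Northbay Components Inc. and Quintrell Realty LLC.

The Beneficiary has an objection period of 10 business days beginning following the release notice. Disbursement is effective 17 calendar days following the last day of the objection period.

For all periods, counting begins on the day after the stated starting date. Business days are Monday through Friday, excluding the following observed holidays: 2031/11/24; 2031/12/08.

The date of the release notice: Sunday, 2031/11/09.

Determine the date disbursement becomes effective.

From Sunday, 2031/11/09, 10 business days (Nov 10, Nov 11, Nov 12, Nov 13, Nov 14, Nov 17, Nov 18, Nov 19, Nov 20, Nov 21, skipping weekends) brings us to Friday, 2031/11/21, which is the last day of the objection period.
The date disbursement becomes effective: 17 calendar days after 2031/11/21 is 2031/12/08.

2031/12/08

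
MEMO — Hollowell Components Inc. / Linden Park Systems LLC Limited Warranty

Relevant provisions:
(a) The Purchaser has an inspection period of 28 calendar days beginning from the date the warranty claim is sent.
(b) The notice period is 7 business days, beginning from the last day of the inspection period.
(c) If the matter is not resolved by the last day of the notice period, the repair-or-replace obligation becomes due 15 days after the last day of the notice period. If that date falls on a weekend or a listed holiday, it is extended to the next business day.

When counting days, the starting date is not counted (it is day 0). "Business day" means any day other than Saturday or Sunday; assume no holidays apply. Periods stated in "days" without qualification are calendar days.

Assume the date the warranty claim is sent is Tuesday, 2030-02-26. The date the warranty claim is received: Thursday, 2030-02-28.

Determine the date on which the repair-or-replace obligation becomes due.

2030-04-19

Adding 28 calendar days to 2030-02-26 gives 2030-03-26, which is the last day of the inspection period.
The last day of the notice period: counting 7 business days from Tuesday, 2030-03-26 (Mar 27, Mar 28, Mar 29, Apr 1, Apr 2, Apr 3, Apr 4, skipping weekends) reaches Thursday, 2030-04-04.
Adding 15 calendar days to 2030-04-04 gives 2030-04-19, which is the date on which the repair-or-replace obligation becomes due. 2030-04-19 is a Friday, so no roll-forward applies.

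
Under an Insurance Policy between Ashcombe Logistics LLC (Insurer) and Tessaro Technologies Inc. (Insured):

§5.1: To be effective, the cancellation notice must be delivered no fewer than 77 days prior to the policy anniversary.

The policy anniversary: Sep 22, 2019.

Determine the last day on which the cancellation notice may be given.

Counting back 77 calendar days from Sep 22, 2019 gives Jul 7, 2019.

Jul 7, 2019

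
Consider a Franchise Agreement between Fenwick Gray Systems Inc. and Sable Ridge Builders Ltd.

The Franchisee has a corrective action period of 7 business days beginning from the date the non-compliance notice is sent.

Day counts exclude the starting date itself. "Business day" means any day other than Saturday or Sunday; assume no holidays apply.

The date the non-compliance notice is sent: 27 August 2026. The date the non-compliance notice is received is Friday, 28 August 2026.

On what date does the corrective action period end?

7 September 2026

The last day of the corrective action period: counting 7 business days from Thursday, 27 August 2026 (Aug 28, Aug 31, Sep 1, Sep 2, Sep 3, Sep 4, Sep 7, skipping weekends) reaches Monday, 7 September 2026.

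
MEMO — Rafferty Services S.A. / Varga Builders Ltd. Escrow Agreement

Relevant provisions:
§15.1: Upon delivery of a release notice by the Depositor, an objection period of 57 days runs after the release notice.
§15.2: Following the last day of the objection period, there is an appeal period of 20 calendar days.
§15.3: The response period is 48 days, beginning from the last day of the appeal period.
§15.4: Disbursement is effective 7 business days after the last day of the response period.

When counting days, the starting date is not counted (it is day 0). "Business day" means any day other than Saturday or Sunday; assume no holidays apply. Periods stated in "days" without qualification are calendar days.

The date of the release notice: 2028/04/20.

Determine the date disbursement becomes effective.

Adding 57 calendar days to 2028/04/20 gives 2028/06/16, which is the last day of the objection period.
Adding 20 calendar days to 2028/06/16 gives 2028/07/06, which is the last day of the appeal period.
Adding 48 calendar days to 2028/07/06 gives 2028/08/23, which is the last day of the response period.
The date disbursement becomes effective: counting 7 business days from Wednesday, 2028/08/23 (Aug 24, Aug 25, Aug 28, Aug 29, Aug 30, Aug 31, Sep 1, skipping weekends) reaches Friday, 2028/09/01.

2028/09/01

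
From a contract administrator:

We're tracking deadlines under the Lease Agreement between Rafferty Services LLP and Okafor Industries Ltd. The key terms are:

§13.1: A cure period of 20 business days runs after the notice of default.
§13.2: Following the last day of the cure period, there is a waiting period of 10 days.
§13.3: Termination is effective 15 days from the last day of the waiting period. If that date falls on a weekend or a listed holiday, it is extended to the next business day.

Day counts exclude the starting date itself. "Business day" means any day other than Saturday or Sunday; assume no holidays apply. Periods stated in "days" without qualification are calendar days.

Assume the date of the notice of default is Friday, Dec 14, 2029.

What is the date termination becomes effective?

Feb 5, 2030

The last day of the cure period: 20 business days after Friday, Dec 14, 2029, skipping weekends — Dec 17, Dec 18, Dec 19, Dec 20, …, Jan 9, Jan 10, Jan 11 — lands on Friday, Jan 11, 2030.
Adding 10 calendar days to Jan 11, 2030 gives Jan 21, 2030, which is the last day of the waiting period.
Adding 15 calendar days to Jan 21, 2030 gives Feb 5, 2030, which is the date termination becomes effective. Feb 5, 2030 is a Tuesday, so no roll-forward applies.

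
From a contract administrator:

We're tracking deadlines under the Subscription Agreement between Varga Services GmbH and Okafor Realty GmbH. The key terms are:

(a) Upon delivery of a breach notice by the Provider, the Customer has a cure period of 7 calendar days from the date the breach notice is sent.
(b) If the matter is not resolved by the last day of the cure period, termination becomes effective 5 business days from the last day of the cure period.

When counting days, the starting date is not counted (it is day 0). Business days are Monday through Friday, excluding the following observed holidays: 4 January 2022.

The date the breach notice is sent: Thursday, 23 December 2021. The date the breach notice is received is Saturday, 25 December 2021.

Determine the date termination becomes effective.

The last day of the cure period: 7 calendar days after 23 December 2021 is 30 December 2021.
The date termination becomes effective: 5 business days after Thursday, 30 December 2021, skipping weekends and the listed holiday on Jan 4 — Dec 31, Jan 3, Jan 5, Jan 6, Jan 7 — lands on Friday, 7 January 2022.

7 January 2022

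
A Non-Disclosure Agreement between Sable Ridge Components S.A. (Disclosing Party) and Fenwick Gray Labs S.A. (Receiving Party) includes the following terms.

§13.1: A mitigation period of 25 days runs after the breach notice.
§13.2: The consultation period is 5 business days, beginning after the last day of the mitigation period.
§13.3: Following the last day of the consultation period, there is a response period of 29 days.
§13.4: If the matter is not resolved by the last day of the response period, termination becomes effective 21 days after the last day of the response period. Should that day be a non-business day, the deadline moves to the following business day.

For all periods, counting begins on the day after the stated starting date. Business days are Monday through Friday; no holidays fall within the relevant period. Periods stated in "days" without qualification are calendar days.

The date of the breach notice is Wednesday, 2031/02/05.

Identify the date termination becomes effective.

Adding 25 calendar days to 2031/02/05 gives 2031/03/02, which is the last day of the mitigation period.
The last day of the consultation period: counting 5 business days from Sunday, 2031/03/02 (Mar 3, Mar 4, Mar 5, Mar 6, Mar 7, skipping weekends) reaches Friday, 2031/03/07.
The last day of the response period: 2031/03/07 + 29 days = 2031/04/05.
The date termination becomes effective: 2031/04/05 + 21 days = 2031/04/26. That falls on a Saturday, so it rolls to the next business day, Monday, 2031/04/28.

2031/04/28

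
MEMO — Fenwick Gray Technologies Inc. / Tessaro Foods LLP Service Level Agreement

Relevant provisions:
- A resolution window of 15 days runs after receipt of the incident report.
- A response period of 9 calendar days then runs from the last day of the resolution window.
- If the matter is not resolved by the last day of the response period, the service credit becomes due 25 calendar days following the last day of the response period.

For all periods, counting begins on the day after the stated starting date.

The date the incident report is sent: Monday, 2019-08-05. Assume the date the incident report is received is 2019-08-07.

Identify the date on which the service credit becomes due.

The last day of the resolution window: 15 calendar days after 2019-08-07 is 2019-08-22.
The last day of the response period: 9 calendar days after 2019-08-22 is 2019-08-31.
Adding 25 calendar days to 2019-08-31 gives 2019-09-25, which is the date on which the service credit becomes due.

2019-09-25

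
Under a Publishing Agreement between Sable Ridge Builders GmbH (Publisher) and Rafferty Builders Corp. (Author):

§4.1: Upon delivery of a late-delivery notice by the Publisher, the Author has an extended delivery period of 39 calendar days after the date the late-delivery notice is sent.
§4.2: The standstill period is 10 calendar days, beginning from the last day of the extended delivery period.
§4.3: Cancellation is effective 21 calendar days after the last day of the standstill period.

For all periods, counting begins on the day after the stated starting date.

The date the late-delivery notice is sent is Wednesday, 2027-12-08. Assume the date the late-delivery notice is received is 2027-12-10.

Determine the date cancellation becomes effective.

2028-02-16

The last day of the extended delivery period: 2027-12-08 + 39 days = 2028-01-16.
Adding 10 calendar days to 2028-01-16 gives 2028-01-26, which is the last day of the standstill period.
The date cancellation becomes effective: 21 calendar days after 2028-01-26 is 2028-02-16.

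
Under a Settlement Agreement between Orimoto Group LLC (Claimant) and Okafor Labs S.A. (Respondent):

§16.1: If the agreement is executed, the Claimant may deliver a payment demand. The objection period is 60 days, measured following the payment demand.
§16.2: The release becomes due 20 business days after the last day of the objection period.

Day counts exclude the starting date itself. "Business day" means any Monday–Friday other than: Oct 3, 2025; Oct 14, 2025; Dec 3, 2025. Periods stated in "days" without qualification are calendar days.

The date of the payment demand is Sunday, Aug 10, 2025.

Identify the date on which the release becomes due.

Adding 60 calendar days to Aug 10, 2025 gives Oct 9, 2025, which is the last day of the objection period.
From Thursday, Oct 9, 2025, 20 business days (Oct 10, Oct 13, Oct 15, Oct 16, …, Nov 5, Nov 6, Nov 7, skipping weekends and the listed holiday on Oct 14) brings us to Friday, Nov 7, 2025, which is the date on which the release becomes due.

Nov 7, 2025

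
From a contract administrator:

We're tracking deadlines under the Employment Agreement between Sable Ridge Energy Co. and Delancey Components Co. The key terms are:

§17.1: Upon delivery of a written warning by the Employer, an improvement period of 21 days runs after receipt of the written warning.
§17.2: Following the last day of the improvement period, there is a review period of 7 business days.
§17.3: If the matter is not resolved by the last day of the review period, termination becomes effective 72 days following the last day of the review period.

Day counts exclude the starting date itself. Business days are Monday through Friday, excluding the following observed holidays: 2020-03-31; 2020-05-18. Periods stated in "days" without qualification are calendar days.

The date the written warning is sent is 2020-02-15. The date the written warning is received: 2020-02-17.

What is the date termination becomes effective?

2020-05-29

The last day of the improvement period: 21 calendar days after 2020-02-17 is 2020-03-09.
The last day of the review period: counting 7 business days from Monday, 2020-03-09 (Mar 10, Mar 11, Mar 12, Mar 13, Mar 16, Mar 17, Mar 18, skipping weekends) reaches Wednesday, 2020-03-18.
Adding 72 calendar days to 2020-03-18 gives 2020-05-29, which is the date termination becomes effective.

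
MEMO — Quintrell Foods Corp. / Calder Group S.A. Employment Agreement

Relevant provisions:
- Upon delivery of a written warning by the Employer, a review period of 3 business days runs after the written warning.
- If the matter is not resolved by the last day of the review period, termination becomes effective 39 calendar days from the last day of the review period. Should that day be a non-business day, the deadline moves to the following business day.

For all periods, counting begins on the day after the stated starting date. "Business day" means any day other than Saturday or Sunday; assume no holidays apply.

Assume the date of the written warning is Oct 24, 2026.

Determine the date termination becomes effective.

Dec 7, 2026

The last day of the review period: 3 business days after Saturday, Oct 24, 2026, skipping weekends — Oct 26, Oct 27, Oct 28 — lands on Wednesday, Oct 28, 2026.
Adding 39 calendar days to Oct 28, 2026 gives Dec 6, 2026, which is the date termination becomes effective. That falls on a Sunday, so it rolls to the next business day, Monday, Dec 7, 2026.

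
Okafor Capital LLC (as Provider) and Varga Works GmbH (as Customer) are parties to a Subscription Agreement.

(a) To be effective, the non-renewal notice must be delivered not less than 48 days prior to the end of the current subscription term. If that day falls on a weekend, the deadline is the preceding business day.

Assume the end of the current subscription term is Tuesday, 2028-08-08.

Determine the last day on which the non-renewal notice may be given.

2028-06-21

2028-08-08 minus 48 days is 2028-06-21. That is a Wednesday, so no adjustment is needed.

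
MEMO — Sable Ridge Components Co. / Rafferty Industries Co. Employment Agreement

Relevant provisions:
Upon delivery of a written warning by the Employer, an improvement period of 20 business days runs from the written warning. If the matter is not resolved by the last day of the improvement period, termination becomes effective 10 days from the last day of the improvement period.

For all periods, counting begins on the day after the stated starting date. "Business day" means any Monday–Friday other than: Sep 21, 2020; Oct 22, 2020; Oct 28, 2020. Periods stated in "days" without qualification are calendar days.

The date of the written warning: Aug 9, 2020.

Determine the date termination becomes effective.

The last day of the improvement period: counting 20 business days from Sunday, Aug 9, 2020 (Aug 10, Aug 11, Aug 12, Aug 13, …, Sep 2, Sep 3, Sep 4, skipping weekends) reaches Friday, Sep 4, 2020.
The date termination becomes effective: Sep 4, 2020 + 10 days = Sep 14, 2020.

Sep 14, 2020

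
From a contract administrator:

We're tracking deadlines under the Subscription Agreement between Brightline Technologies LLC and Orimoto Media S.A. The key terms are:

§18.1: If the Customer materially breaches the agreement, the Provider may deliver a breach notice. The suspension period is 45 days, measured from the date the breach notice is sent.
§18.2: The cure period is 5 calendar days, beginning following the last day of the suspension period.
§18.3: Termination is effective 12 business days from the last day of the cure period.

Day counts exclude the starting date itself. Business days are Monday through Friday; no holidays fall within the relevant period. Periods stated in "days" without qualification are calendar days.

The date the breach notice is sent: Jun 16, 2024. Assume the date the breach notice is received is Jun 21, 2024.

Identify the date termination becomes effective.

The last day of the suspension period: Jun 16, 2024 + 45 days = Jul 31, 2024.
The last day of the cure period: 5 calendar days after Jul 31, 2024 is Aug 5, 2024.
From Monday, Aug 5, 2024, 12 business days (Aug 6, Aug 7, Aug 8, Aug 9, …, Aug 19, Aug 20, Aug 21, skipping weekends) brings us to Wednesday, Aug 21, 2024, which is the date termination becomes effective.

Aug 21, 2024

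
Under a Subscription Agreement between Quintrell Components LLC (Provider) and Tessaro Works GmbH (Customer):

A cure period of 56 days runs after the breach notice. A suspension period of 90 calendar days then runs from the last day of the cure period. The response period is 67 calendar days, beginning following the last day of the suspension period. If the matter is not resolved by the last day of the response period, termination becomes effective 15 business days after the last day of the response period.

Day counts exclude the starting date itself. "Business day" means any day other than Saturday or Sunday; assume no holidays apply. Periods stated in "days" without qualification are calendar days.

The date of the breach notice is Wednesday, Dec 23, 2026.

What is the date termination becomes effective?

The last day of the cure period: Dec 23, 2026 + 56 days = Feb 17, 2027.
The last day of the suspension period: Feb 17, 2027 + 90 days = May 18, 2027.
The last day of the response period: May 18, 2027 + 67 days = Jul 24, 2027.
The date termination becomes effective: 15 business days after Saturday, Jul 24, 2027, skipping weekends — Jul 26, Jul 27, Jul 28, Jul 29, …, Aug 11, Aug 12, Aug 13 — lands on Friday, Aug 13, 2027.

Aug 13, 2027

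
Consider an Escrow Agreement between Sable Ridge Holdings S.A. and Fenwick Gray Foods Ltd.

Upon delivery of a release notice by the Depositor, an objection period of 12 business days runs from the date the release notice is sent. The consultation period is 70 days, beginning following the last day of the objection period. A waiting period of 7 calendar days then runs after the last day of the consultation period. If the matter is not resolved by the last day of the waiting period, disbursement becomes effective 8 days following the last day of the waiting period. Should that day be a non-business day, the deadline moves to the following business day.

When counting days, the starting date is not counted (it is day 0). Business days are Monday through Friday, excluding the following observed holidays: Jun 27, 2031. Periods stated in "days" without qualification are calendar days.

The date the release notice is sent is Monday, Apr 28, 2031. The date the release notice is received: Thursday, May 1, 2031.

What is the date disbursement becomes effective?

From Monday, Apr 28, 2031, 12 business days (Apr 29, Apr 30, May 1, May 2, …, May 12, May 13, May 14, skipping weekends) brings us to Wednesday, May 14, 2031, which is the last day of the objection period.
The last day of the consultation period: 70 calendar days after May 14, 2031 is Jul 23, 2031.
Adding 7 calendar days to Jul 23, 2031 gives Jul 30, 2031, which is the last day of the waiting period.
The date disbursement becomes effective: 8 calendar days after Jul 30, 2031 is Aug 7, 2031. Aug 7, 2031 is a Thursday and is not a listed holiday, so no roll-forward applies.

Aug 7, 2031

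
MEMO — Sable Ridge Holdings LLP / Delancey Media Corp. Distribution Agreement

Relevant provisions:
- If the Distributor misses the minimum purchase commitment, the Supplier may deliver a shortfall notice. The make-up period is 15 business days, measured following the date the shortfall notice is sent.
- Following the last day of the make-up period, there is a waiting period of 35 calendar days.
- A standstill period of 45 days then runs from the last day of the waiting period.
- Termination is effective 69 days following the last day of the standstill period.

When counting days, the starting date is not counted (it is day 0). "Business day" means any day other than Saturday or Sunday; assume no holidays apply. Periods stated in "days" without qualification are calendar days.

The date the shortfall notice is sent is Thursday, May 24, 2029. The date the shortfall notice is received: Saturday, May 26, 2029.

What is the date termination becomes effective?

Nov 10, 2029

From Thursday, May 24, 2029, 15 business days (May 25, May 28, May 29, May 30, …, Jun 12, Jun 13, Jun 14, skipping weekends) brings us to Thursday, Jun 14, 2029, which is the last day of the make-up period.
The last day of the waiting period: Jun 14, 2029 + 35 days = Jul 19, 2029.
Adding 45 calendar days to Jul 19, 2029 gives Sep 2, 2029, which is the last day of the standstill period.
The date termination becomes effective: Sep 2, 2029 + 69 days = Nov 10, 2029.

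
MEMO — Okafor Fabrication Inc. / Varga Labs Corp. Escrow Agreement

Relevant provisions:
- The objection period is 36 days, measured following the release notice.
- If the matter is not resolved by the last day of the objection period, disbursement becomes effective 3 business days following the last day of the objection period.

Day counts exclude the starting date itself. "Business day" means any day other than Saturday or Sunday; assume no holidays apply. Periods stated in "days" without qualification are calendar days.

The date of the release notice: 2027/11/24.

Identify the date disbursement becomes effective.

2028/01/04

Adding 36 calendar days to 2027/11/24 gives 2027/12/30, which is the last day of the objection period.
The date disbursement becomes effective: counting 3 business days from Thursday, 2027/12/30 (Dec 31, Jan 3, Jan 4, skipping weekends) reaches Tuesday, 2028/01/04.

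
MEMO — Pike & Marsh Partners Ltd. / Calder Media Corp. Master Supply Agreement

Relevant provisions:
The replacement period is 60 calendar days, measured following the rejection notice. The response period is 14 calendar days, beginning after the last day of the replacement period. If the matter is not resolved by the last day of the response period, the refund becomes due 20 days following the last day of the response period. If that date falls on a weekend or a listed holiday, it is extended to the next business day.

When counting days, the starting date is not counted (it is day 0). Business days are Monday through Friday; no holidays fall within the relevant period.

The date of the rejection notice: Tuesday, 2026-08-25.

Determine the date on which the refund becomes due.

The last day of the replacement period: 2026-08-25 + 60 days = 2026-10-24.
The last day of the response period: 2026-10-24 + 14 days = 2026-11-07.
The date on which the refund becomes due: 2026-11-07 + 20 days = 2026-11-27. 2026-11-27 is a Friday, so no roll-forward applies.

2026-11-27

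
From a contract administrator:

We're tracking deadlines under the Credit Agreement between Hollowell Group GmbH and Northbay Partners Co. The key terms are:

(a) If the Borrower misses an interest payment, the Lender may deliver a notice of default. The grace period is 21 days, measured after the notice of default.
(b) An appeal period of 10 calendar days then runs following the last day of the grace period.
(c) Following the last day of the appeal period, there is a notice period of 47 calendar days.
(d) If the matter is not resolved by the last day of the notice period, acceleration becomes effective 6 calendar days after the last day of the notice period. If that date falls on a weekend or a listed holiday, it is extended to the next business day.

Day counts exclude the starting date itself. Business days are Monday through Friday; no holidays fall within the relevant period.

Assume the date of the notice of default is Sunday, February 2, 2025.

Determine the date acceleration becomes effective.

April 28, 2025

The last day of the grace period: February 2, 2025 + 21 days = February 23, 2025.
The last day of the appeal period: 10 calendar days after February 23, 2025 is March 5, 2025.
The last day of the notice period: 47 calendar days after March 5, 2025 is April 21, 2025.
Adding 6 calendar days to April 21, 2025 gives April 27, 2025, which is the date acceleration becomes effective. That falls on a Sunday, so it rolls to the next business day, Monday, April 28, 2025.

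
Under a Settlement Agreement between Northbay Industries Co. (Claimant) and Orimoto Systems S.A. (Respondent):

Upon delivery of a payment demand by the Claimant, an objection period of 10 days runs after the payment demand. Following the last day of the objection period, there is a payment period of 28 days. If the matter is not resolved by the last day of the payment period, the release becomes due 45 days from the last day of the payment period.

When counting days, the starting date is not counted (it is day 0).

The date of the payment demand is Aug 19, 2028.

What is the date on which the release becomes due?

The last day of the objection period: Aug 19, 2028 + 10 days = Aug 29, 2028.
The last day of the payment period: Aug 29, 2028 + 28 days = Sep 26, 2028.
Adding 45 calendar days to Sep 26, 2028 gives Nov 10, 2028, which is the date on which the release becomes due.

Nov 10, 2028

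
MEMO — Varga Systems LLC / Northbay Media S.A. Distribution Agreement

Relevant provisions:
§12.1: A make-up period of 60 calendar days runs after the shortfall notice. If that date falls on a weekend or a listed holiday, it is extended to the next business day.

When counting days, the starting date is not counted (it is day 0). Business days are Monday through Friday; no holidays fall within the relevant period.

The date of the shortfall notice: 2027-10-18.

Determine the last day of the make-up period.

2027-12-17

The last day of the make-up period: 60 calendar days after 2027-10-18 is 2027-12-17. 2027-12-17 is a Friday, so no roll-forward applies.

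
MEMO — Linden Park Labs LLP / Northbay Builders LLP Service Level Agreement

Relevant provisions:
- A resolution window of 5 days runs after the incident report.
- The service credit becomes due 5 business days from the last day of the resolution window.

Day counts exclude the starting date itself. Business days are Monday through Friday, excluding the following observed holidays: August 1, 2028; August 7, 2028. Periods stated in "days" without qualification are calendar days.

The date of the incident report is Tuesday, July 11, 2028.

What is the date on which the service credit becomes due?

July 21, 2028

The last day of the resolution window: 5 calendar days after July 11, 2028 is July 16, 2028.
From Sunday, July 16, 2028, 5 business days (Jul 17, Jul 18, Jul 19, Jul 20, Jul 21, skipping weekends) brings us to Friday, July 21, 2028, which is the date on which the service credit becomes due.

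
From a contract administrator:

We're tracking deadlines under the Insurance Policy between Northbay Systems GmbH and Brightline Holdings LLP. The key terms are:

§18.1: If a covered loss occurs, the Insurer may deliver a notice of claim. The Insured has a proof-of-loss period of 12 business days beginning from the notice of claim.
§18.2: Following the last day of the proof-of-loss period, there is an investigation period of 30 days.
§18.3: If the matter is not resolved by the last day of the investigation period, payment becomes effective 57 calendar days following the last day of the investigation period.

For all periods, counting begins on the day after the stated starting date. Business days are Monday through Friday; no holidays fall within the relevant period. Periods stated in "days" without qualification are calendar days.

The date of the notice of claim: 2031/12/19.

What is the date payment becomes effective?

The last day of the proof-of-loss period: 12 business days after Friday, 2031/12/19, skipping weekends — Dec 22, Dec 23, Dec 24, Dec 25, …, Jan 2, Jan 5, Jan 6 — lands on Tuesday, 2032/01/06.
The last day of the investigation period: 30 calendar days after 2032/01/06 is 2032/02/05.
The date payment becomes effective: 2032/02/05 + 57 days = 2032/04/02.

2032/04/02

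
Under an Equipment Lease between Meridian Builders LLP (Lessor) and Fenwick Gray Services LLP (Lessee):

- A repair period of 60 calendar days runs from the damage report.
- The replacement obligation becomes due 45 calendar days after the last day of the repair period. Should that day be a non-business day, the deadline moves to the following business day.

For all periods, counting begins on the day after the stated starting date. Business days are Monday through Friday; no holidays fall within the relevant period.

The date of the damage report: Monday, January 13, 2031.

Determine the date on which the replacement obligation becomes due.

The last day of the repair period: January 13, 2031 + 60 days = March 14, 2031.
The date on which the replacement obligation becomes due: March 14, 2031 + 45 days = April 28, 2031. April 28, 2031 is a Monday, so no roll-forward applies.

April 28, 2031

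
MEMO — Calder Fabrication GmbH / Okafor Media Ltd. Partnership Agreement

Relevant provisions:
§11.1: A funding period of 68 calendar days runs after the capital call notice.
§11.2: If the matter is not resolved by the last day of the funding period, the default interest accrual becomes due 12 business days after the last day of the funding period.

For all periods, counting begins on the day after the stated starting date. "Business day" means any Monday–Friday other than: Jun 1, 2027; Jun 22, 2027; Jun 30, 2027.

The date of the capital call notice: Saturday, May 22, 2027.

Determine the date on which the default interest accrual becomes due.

Adding 68 calendar days to May 22, 2027 gives Jul 29, 2027, which is the last day of the funding period.
The date on which the default interest accrual becomes due: counting 12 business days from Thursday, Jul 29, 2027 (Jul 30, Aug 2, Aug 3, Aug 4, …, Aug 12, Aug 13, Aug 16, skipping weekends) reaches Monday, Aug 16, 2027.

Aug 16, 2027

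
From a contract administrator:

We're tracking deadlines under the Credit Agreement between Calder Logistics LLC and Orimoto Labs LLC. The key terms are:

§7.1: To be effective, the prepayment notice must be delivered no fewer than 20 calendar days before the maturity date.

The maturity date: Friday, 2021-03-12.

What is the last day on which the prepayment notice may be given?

2021-03-12 minus 20 days is 2021-02-20.

2021-02-20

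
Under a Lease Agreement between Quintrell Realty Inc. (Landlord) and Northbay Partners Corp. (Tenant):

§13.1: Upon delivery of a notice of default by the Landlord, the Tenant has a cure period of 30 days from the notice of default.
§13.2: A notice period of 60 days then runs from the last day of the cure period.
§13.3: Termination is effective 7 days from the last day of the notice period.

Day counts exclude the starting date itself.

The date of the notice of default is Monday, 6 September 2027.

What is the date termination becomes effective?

12 December 2027

The last day of the cure period: 6 September 2027 + 30 days = 6 October 2027.
The last day of the notice period: 6 October 2027 + 60 days = 5 December 2027.
Adding 7 calendar days to 5 December 2027 gives 12 December 2027, which is the date termination becomes effective.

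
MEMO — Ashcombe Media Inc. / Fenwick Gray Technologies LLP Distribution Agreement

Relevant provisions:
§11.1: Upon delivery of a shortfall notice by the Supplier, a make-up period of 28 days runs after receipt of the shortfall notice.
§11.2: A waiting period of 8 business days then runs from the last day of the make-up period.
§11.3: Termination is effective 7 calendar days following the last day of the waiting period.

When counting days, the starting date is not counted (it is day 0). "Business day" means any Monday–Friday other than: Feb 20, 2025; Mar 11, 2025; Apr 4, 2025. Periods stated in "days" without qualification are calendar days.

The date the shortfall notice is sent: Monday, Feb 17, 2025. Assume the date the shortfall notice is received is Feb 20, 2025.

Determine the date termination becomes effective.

Adding 28 calendar days to Feb 20, 2025 gives Mar 20, 2025, which is the last day of the make-up period.
The last day of the waiting period: counting 8 business days from Thursday, Mar 20, 2025 (Mar 21, Mar 24, Mar 25, Mar 26, Mar 27, Mar 28, Mar 31, Apr 1, skipping weekends) reaches Tuesday, Apr 1, 2025.
Adding 7 calendar days to Apr 1, 2025 gives Apr 8, 2025, which is the date termination becomes effective.

Apr 8, 2025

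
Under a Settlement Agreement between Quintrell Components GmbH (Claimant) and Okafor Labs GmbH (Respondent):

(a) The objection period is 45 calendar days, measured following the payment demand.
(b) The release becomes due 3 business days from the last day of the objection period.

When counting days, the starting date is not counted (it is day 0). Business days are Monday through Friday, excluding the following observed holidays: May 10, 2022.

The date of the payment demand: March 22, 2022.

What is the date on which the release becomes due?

The last day of the objection period: March 22, 2022 + 45 days = May 6, 2022.
From Friday, May 6, 2022, 3 business days (May 9, May 11, May 12, skipping weekends and the listed holiday on May 10) brings us to Thursday, May 12, 2022, which is the date on which the release becomes due.

May 12, 2022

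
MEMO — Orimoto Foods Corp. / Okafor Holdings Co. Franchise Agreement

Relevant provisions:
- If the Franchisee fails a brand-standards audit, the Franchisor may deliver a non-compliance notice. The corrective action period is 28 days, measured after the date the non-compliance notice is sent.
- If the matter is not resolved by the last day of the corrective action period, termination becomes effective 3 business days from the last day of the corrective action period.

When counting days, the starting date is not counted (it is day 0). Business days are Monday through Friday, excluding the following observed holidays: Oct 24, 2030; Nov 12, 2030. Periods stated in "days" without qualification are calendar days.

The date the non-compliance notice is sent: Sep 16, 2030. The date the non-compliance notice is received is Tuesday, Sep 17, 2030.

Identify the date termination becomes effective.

Oct 17, 2030

Adding 28 calendar days to Sep 16, 2030 gives Oct 14, 2030, which is the last day of the corrective action period.
The date termination becomes effective: counting 3 business days from Monday, Oct 14, 2030 (Oct 15, Oct 16, Oct 17, skipping weekends) reaches Thursday, Oct 17, 2030.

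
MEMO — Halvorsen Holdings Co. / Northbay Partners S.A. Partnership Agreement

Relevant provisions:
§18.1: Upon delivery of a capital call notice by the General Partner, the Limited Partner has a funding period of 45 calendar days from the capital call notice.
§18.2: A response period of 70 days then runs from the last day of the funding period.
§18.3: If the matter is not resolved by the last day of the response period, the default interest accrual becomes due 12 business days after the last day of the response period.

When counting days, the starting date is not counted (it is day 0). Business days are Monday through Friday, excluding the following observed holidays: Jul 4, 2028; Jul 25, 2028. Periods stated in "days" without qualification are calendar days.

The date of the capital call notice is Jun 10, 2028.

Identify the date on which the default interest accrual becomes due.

The last day of the funding period: 45 calendar days after Jun 10, 2028 is Jul 25, 2028.
The last day of the response period: Jul 25, 2028 + 70 days = Oct 3, 2028.
The date on which the default interest accrual becomes due: counting 12 business days from Tuesday, Oct 3, 2028 (Oct 4, Oct 5, Oct 6, Oct 9, …, Oct 17, Oct 18, Oct 19, skipping weekends) reaches Thursday, Oct 19, 2028.

Oct 19, 2028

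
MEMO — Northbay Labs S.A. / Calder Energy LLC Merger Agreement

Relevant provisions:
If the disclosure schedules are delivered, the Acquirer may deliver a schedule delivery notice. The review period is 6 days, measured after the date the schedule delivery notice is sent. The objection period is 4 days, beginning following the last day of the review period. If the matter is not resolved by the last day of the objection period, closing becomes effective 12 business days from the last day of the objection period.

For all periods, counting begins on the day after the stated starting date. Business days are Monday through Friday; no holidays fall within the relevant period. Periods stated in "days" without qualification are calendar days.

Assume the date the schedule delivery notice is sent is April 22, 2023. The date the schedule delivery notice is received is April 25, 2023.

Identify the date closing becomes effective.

May 18, 2023

The last day of the review period: April 22, 2023 + 6 days = April 28, 2023.
Adding 4 calendar days to April 28, 2023 gives May 2, 2023, which is the last day of the objection period.
The date closing becomes effective: counting 12 business days from Tuesday, May 2, 2023 (May 3, May 4, May 5, May 8, …, May 16, May 17, May 18, skipping weekends) reaches Thursday, May 18, 2023.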